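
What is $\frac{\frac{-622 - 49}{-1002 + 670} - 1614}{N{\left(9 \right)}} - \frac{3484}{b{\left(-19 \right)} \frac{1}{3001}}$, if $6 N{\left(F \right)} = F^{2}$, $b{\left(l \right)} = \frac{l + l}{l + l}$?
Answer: $- \frac{46862014465}{4482} \approx -1.0456 \cdot 10^{7}$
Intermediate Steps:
$b{\left(l \right)} = 1$ ($b{\left(l \right)} = \frac{2 l}{2 l} = 2 l \frac{1}{2 l} = 1$)
$N{\left(F \right)} = \frac{F^{2}}{6}$
$\frac{\frac{-622 - 49}{-1002 + 670} - 1614}{N{\left(9 \right)}} - \frac{3484}{b{\left(-19 \right)} \frac{1}{3001}} = \frac{\frac{-622 - 49}{-1002 + 670} - 1614}{\frac{1}{6} \cdot 9^{2}} - \frac{3484}{1 \cdot \frac{1}{3001}} = \frac{- \frac{671}{-332} - 1614}{\frac{1}{6} \cdot 81} - \frac{3484}{1 \cdot \frac{1}{3001}} = \frac{\left(-671\right) \left(- \frac{1}{332}\right) - 1614}{\frac{27}{2}} - 3484 \frac{1}{\frac{1}{3001}} = \left(\frac{671}{332} - 1614\right) \frac{2}{27} - 10455484 = \left(- \frac{535177}{332}\right) \frac{2}{27} - 10455484 = - \frac{535177}{4482} - 10455484 = - \frac{46862014465}{4482}$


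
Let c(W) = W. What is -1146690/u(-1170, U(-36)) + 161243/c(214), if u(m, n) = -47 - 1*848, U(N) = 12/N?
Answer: 77940829/38306 ≈ 2034.7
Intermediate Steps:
u(m, n) = -895 (u(m, n) = -47 - 848 = -895)
-1146690/u(-1170, U(-36)) + 161243/c(214) = -1146690/(-895) + 161243/214 = -1146690*(-1/895) + 161243*(1/214) = 229338/179 + 161243/214 = 77940829/38306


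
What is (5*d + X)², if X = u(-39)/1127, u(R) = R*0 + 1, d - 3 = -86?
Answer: 218747031616/1270129 ≈ 1.7222e+5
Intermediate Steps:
d = -83 (d = 3 - 86 = -83)
u(R) = 1 (u(R) = 0 + 1 = 1)
X = 1/1127 ≈ 0.00088731
(5*d + X)² = (5*(-83) + 1/1127)² = (-415 + 1/1127)² = (-467704/1127)² = 218747031616/1270129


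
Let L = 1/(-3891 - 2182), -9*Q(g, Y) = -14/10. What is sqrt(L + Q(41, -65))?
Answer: sqrt(1289480090)/91095 ≈ 0.39420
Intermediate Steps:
Q(g, Y) = 7/45 (Q(g, Y) = -(-14)/(9*10) = -1/9*(-7/5) = 7/45)
L = -1/6073 (L = 1/(-6073) = -1/6073 ≈ -0.00016466)
sqrt(L + Q(41, -65)) = sqrt(-1/6073 + 7/45) = sqrt(42466/273285) = sqrt(1289480090)/91095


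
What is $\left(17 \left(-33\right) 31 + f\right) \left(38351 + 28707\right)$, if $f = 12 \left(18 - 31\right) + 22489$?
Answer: $331400636$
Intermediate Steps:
$f = 22333$ ($f = 12 \left(-13\right) + 22489 = -156 + 22489 = 22333$)
$\left(17 \left(-33\right) 31 + f\right) \left(38351 + 28707\right) = \left(17 \left(-33\right) 31 + 22333\right) \left(38351 + 28707\right) = \left(\left(-561\right) 31 + 22333\right) 67058 = \left(-17391 + 22333\right) 67058 = 4942 \cdot 67058 = 331400636$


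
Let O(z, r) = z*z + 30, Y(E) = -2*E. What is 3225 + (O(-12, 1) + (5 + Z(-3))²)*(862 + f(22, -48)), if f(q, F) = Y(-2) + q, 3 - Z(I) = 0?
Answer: 214569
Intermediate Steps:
Z(I) = 3 (Z(I) = 3 - 1*0 = 3 + 0 = 3)
f(q, F) = 4 + q (f(q, F) = -2*(-2) + q = 4 + q)
O(z, r) = 30 + z² (O(z, r) = z² + 30 = 30 + z²)
3225 + (O(-12, 1) + (5 + Z(-3))²)*(862 + f(22, -48)) = 3225 + ((30 + (-12)²) + (5 + 3)²)*(862 + (4 + 22)) = 3225 + ((30 + 144) + 8²)*(862 + 26) = 3225 + (174 + 64)*888 = 3225 + 238*888 = 3225 + 211344 = 214569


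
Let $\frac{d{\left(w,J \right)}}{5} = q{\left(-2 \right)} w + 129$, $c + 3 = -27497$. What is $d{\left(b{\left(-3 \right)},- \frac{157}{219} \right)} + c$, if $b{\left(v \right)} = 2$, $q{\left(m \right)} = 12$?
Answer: $-26735$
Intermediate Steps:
$c = -27500$ ($c = -3 - 27497 = -27500$)
$d{\left(w,J \right)} = 645 + 60 w$ ($d{\left(w,J \right)} = 5 \left(12 w + 129\right) = 5 \left(129 + 12 w\right) = 645 + 60 w$)
$d{\left(b{\left(-3 \right)},- \frac{157}{219} \right)} + c = \left(645 + 60 \cdot 2\right) - 27500 = \left(645 + 120\right) - 27500 = 765 - 27500 = -26735$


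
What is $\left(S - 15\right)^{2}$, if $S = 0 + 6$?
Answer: $81$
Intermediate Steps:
$S = 6$
$\left(S - 15\right)^{2} = \left(6 - 15\right)^{2} = \left(-9\right)^{2} = 81$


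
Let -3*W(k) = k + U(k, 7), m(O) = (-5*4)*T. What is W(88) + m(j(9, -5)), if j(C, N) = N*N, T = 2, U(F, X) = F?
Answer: -296/3 ≈ -98.667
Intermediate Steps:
j(C, N) = N²
m(O) = -40 (m(O) = -5*4*2 = -20*2 = -40)
W(k) = -2*k/3 (W(k) = -(k + k)/3 = -2*k/3)
W(88) + m(j(9, -5)) = -⅔*88 - 40 = -176/3 - 40 = -296/3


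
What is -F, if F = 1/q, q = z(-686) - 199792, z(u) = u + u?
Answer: 1/201164 ≈ 4.9711e-6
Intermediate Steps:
z(u) = 2*u
q = -201164 (q = 2*(-686) - 199792 = -1372 - 199792 = -201164)
F = -1/201164 (F = 1/(-201164) = -1/201164 ≈ -4.9711e-6)
-F = -1*(-1/201164) = 1/201164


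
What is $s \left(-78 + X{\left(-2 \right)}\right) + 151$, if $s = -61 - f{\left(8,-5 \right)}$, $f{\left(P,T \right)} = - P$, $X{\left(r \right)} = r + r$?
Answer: $4497$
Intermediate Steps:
$X{\left(r \right)} = 2 r$
$s = -53$ ($s = -61 - \left(-1\right) 8 = -61 - -8 = -61 + 8 = -53$)
$s \left(-78 + X{\left(-2 \right)}\right) + 151 = - 53 \left(-78 + 2 \left(-2\right)\right) + 151 = - 53 \left(-78 - 4\right) + 151 = \left(-53\right) \left(-82\right) + 151 = 4346 + 151 = 4497$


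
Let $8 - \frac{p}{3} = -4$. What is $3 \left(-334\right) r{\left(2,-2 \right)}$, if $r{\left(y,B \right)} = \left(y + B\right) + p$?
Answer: $-36072$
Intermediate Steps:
$p = 36$ ($p = 24 - -12 = 24 + 12 = 36$)
$r{\left(y,B \right)} = 36 + B + y$ ($r{\left(y,B \right)} = \left(y + B\right) + 36 = \left(B + y\right) + 36 = 36 + B + y$)
$3 \left(-334\right) r{\left(2,-2 \right)} = 3 \left(-334\right) \left(36 - 2 + 2\right) = \left(-1002\right) 36 = -36072$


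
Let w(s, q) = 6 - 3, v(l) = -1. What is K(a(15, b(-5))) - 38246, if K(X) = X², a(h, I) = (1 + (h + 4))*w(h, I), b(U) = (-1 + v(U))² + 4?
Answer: -34646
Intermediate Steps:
w(s, q) = 3
b(U) = 8 (b(U) = (-1 - 1)² + 4 = (-2)² + 4 = 4 + 4 = 8)
a(h, I) = 15 + 3*h (a(h, I) = (1 + (h + 4))*3 = (1 + (4 + h))*3 = (5 + h)*3 = 15 + 3*h)
K(a(15, b(-5))) - 38246 = (15 + 3*15)² - 38246 = (15 + 45)² - 38246 = 60² - 38246 = 3600 - 38246 = -34646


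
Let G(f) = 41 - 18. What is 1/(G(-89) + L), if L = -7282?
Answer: -1/7259 ≈ -0.00013776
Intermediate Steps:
G(f) = 23
1/(G(-89) + L) = 1/(23 - 7282) = 1/(-7259) = -1/7259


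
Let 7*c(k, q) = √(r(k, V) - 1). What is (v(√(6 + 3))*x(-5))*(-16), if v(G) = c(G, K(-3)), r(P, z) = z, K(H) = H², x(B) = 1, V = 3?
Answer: -16*√2/7 ≈ -3.2325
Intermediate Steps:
c(k, q) = √2/7 (c(k, q) = √(3 - 1)/7 = √2/7)
v(G) = √2/7
(v(√(6 + 3))*x(-5))*(-16) = ((√2/7)*1)*(-16) = (√2/7)*(-16) = -16*√2/7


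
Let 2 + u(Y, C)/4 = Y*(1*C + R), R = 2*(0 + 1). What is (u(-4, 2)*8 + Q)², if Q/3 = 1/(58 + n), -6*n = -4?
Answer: 10275268689/30976 ≈ 3.3172e+5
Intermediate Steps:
R = 2 (R = 2*1 = 2)
n = ⅔ (n = -⅙*(-4) = ⅔ ≈ 0.66667)
u(Y, C) = -8 + 4*Y*(2 + C) (u(Y, C) = -8 + 4*(Y*(1*C + 2)) = -8 + 4*(Y*(C + 2)) = -8 + 4*(Y*(2 + C)) = -8 + 4*Y*(2 + C))
Q = 9/176 (Q = 3/(58 + ⅔) = 3/(176/3) = 3*(3/176) = 9/176 ≈ 0.051136)
(u(-4, 2)*8 + Q)² = ((-8 + 8*(-4) + 4*2*(-4))*8 + 9/176)² = ((-8 - 32 - 32)*8 + 9/176)² = (-72*8 + 9/176)² = (-576 + 9/176)² = (-101367/176)² = 10275268689/30976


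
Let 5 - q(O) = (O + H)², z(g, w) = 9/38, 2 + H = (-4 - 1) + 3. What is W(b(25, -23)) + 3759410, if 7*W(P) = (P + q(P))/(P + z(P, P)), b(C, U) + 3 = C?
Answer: 22236898864/5915 ≈ 3.7594e+6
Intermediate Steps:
H = -4 (H = -2 + ((-4 - 1) + 3) = -2 + (-5 + 3) = -2 - 2 = -4)
b(C, U) = -3 + C
z(g, w) = 9/38 (z(g, w) = 9*(1/38) = 9/38)
q(O) = 5 - (-4 + O)² (q(O) = 5 - (O - 4)² = 5 - (-4 + O)²)
W(P) = (5 + P - (-4 + P)²)/(7*(9/38 + P)) (W(P) = ((P + (5 - (-4 + P)²))/(P + 9/38))/7 = ((5 + P - (-4 + P)²)/(9/38 + P))/7 = (5 + P - (-4 + P)²)/(7*(9/38 + P)))
W(b(25, -23)) + 3759410 = 38*(-11 - (-3 + 25)² + 9*(-3 + 25))/(7*(9 + 38*(-3 + 25))) + 3759410 = 38*(-11 - 1*22² + 9*22)/(7*(9 + 38*22)) + 3759410 = 38*(-11 - 1*484 + 198)/(7*(9 + 836)) + 3759410 = (38/7)*(-11 - 484 + 198)/845 + 3759410 = (38/7)*(1/845)*(-297) + 3759410 = -11286/5915 + 3759410 = 22236898864/5915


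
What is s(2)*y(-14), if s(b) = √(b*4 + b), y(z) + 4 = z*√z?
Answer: -4*√10 - 28*I*√35 ≈ -12.649 - 165.65*I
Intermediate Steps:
y(z) = -4 + z^(3/2) (y(z) = -4 + z*√z = -4 + z^(3/2))
s(b) = √5*√b (s(b) = √(4*b + b) = √(5*b) = √5*√b)
s(2)*y(-14) = (√5*√2)*(-4 + (-14)^(3/2)) = √10*(-4 - 14*I*√14)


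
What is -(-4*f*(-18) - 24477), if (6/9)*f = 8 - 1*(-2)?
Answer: 23397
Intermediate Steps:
f = 15 (f = 3*(8 - 1*(-2))/2 = 3*(8 + 2)/2 = (3/2)*10 = 15)
-(-4*f*(-18) - 24477) = -(-4*15*(-18) - 24477) = -(-60*(-18) - 24477) = -(1080 - 24477) = -1*(-23397) = 23397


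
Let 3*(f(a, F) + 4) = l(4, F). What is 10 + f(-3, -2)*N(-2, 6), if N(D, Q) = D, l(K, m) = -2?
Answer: 58/3 ≈ 19.333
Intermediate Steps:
f(a, F) = -14/3 (f(a, F) = -4 + (⅓)*(-2) = -4 - ⅔ = -14/3)
10 + f(-3, -2)*N(-2, 6) = 10 - 14/3*(-2) = 10 + 28/3 = 58/3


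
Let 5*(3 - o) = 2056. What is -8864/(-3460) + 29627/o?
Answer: -9508763/135805 ≈ -70.018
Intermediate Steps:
o = -2041/5 (o = 3 - ⅕*2056 = 3 - 2056/5 = -2041/5 ≈ -408.20)
-8864/(-3460) + 29627/o = -8864/(-3460) + 29627/(-2041/5) = -8864*(-1/3460) + 29627*(-5/2041) = 2216/865 - 11395/157 = -9508763/135805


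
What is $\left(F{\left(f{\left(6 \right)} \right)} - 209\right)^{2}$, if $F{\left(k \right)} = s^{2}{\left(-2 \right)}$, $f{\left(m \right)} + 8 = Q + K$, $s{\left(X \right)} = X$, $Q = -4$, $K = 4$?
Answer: $42025$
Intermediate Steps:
$f{\left(m \right)} = -8$ ($f{\left(m \right)} = -8 + \left(-4 + 4\right) = -8 + 0 = -8$)
$F{\left(k \right)} = 4$ ($F{\left(k \right)} = \left(-2\right)^{2} = 4$)
$\left(F{\left(f{\left(6 \right)} \right)} - 209\right)^{2} = \left(4 - 209\right)^{2} = \left(-205\right)^{2} = 42025$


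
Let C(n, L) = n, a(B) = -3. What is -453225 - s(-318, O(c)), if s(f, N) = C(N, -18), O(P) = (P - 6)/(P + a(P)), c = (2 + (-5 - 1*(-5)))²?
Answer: -453223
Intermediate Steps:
c = 4 (c = (2 + (-5 + 5))² = (2 + 0)² = 2² = 4)
O(P) = (-6 + P)/(-3 + P) (O(P) = (P - 6)/(P - 3) = (-6 + P)/(-3 + P))
s(f, N) = N
-453225 - s(-318, O(c)) = -453225 - (-6 + 4)/(-3 + 4) = -453225 - (-2)/1 = -453225 - (-2) = -453225 - 1*(-2) = -453225 + 2 = -453223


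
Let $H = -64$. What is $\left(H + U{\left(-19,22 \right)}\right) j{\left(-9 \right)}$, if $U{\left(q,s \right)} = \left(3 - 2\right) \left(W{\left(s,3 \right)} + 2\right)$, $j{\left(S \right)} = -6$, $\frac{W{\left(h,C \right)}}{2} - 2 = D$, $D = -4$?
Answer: $396$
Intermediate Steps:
$W{\left(h,C \right)} = -4$ ($W{\left(h,C \right)} = 4 + 2 \left(-4\right) = 4 - 8 = -4$)
$U{\left(q,s \right)} = -2$ ($U{\left(q,s \right)} = \left(3 - 2\right) \left(-4 + 2\right) = 1 \left(-2\right) = -2$)
$\left(H + U{\left(-19,22 \right)}\right) j{\left(-9 \right)} = \left(-64 - 2\right) \left(-6\right) = \left(-66\right) \left(-6\right) = 396$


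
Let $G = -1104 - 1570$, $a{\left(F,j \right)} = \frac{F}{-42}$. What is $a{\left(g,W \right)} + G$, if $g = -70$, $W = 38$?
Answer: $- \frac{8017}{3} \approx -2672.3$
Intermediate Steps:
$a{\left(F,j \right)} = - \frac{F}{42}$ ($a{\left(F,j \right)} = F \left(- \frac{1}{42}\right) = - \frac{F}{42}$)
$G = -2674$
$a{\left(g,W \right)} + G = \left(- \frac{1}{42}\right) \left(-70\right) - 2674 = \frac{5}{3} - 2674 = - \frac{8017}{3}$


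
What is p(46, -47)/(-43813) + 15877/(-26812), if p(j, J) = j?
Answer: -696852353/1174714156 ≈ -0.59321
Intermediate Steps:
p(46, -47)/(-43813) + 15877/(-26812) = 46/(-43813) + 15877/(-26812) = 46*(-1/43813) + 15877*(-1/26812) = -46/43813 - 15877/26812 = -696852353/1174714156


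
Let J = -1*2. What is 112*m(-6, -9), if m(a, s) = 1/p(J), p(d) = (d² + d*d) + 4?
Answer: 28/3 ≈ 9.3333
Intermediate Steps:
J = -2
p(d) = 4 + 2*d² (p(d) = (d² + d²) + 4 = 2*d² + 4 = 4 + 2*d²)
m(a, s) = 1/12 (m(a, s) = 1/(4 + 2*(-2)²) = 1/(4 + 2*4) = 1/(4 + 8) = 1/12)
112*m(-6, -9) = 112*(1/12) = 28/3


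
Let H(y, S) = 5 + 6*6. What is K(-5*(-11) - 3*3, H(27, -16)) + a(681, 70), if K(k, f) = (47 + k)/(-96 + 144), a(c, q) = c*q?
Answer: 762751/16 ≈ 47672.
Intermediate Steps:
H(y, S) = 41 (H(y, S) = 5 + 36 = 41)
K(k, f) = 47/48 + k/48 (K(k, f) = (47 + k)/48 = (47 + k)*(1/48) = 47/48 + k/48)
K(-5*(-11) - 3*3, H(27, -16)) + a(681, 70) = (47/48 + (-5*(-11) - 3*3)/48) + 681*70 = (47/48 + (55 - 9)/48) + 47670 = (47/48 + (1/48)*46) + 47670 = (47/48 + 23/24) + 47670 = 31/16 + 47670 = 762751/16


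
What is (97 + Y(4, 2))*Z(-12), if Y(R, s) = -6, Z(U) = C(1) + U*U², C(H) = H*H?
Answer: -157157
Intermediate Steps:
C(H) = H²
Z(U) = 1 + U³ (Z(U) = 1² + U*U² = 1 + U³)
(97 + Y(4, 2))*Z(-12) = (97 - 6)*(1 + (-12)³) = 91*(1 - 1728) = 91*(-1727) = -157157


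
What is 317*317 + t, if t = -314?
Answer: 100175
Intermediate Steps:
317*317 + t = 317*317 - 314 = 100489 - 314 = 100175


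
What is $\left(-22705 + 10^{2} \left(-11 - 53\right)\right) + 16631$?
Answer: $-12474$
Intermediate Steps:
$\left(-22705 + 10^{2} \left(-11 - 53\right)\right) + 16631 = \left(-22705 + 100 \left(-64\right)\right) + 16631 = \left(-22705 - 6400\right) + 16631 = -29105 + 16631 = -12474$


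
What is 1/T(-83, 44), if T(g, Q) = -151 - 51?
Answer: -1/202 ≈ -0.0049505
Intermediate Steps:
T(g, Q) = -202
1/T(-83, 44) = 1/(-202) = -1/202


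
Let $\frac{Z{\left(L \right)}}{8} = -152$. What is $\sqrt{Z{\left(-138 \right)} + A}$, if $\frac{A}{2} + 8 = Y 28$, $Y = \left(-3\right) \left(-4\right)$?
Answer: $4 i \sqrt{35} \approx 23.664 i$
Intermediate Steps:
$Y = 12$
$Z{\left(L \right)} = -1216$ ($Z{\left(L \right)} = 8 \left(-152\right) = -1216$)
$A = 656$ ($A = -16 + 2 \cdot 12 \cdot 28 = -16 + 2 \cdot 336 = -16 + 672 = 656$)
$\sqrt{Z{\left(-138 \right)} + A} = \sqrt{-1216 + 656} = \sqrt{-560} = 4 i \sqrt{35}$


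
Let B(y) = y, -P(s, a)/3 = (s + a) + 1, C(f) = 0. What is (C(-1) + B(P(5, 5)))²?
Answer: 1089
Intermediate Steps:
P(s, a) = -3 - 3*a - 3*s (P(s, a) = -3*((s + a) + 1) = -3*((a + s) + 1) = -3*(1 + a + s) = -3 - 3*a - 3*s)
(C(-1) + B(P(5, 5)))² = (0 + (-3 - 3*5 - 3*5))² = (0 + (-3 - 15 - 15))² = (0 - 33)² = (-33)² = 1089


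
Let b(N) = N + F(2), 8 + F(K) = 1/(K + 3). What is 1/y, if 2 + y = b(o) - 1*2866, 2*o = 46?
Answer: -5/14264 ≈ -0.00035053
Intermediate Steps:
o = 23 (o = (½)*46 = 23)
F(K) = -8 + 1/(3 + K) (F(K) = -8 + 1/(K + 3) = -8 + 1/(3 + K))
b(N) = -39/5 + N (b(N) = N + (-23 - 8*2)/(3 + 2) = N + (-23 - 16)/5 = N + (⅕)*(-39) = N - 39/5 = -39/5 + N)
y = -14264/5 (y = -2 + ((-39/5 + 23) - 1*2866) = -2 + (76/5 - 2866) = -2 - 14254/5 = -14264/5 ≈ -2852.8)
1/y = 1/(-14264/5) = -5/14264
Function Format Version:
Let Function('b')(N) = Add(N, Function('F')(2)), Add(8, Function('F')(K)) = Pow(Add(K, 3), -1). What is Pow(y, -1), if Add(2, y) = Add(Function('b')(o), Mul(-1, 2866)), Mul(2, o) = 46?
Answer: Rational(-5, 14264) ≈ -0.00035053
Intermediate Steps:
o = 23 (o = Mul(Rational(1, 2), 46) = 23)
Function('F')(K) = Add(-8, Pow(Add(3, K), -1)) (Function('F')(K) = Add(-8, Pow(Add(K, 3), -1)) = Add(-8, Pow(Add(3, K), -1)))
Function('b')(N) = Add(Rational(-39, 5), N) (Function('b')(N) = Add(N, Mul(Pow(Add(3, 2), -1), Add(-23, Mul(-8, 2)))) = Add(N, Mul(Pow(5, -1), Add(-23, -16))) = Add(N, Mul(Rational(1, 5), -39)) = Add(N, Rational(-39, 5)) = Add(Rational(-39, 5), N))
y = Rational(-14264, 5) (y = Add(-2, Add(Add(Rational(-39, 5), 23), Mul(-1, 2866))) = Add(-2, Add(Rational(76, 5), -2866)) = Add(-2, Rational(-14254, 5)) = Rational(-14264, 5) ≈ -2852.8)
Pow(y, -1) = Pow(Rational(-14264, 5), -1) = Rational(-5, 14264)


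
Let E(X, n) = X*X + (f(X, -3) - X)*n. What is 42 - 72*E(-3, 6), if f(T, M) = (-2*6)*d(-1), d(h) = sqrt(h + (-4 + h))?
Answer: -1902 + 5184*I*sqrt(6) ≈ -1902.0 + 12698.0*I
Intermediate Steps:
d(h) = sqrt(-4 + 2*h)
f(T, M) = -12*I*sqrt(6) (f(T, M) = (-2*6)*sqrt(-4 + 2*(-1)) = -12*sqrt(-4 - 2) = -12*I*sqrt(6))
E(X, n) = X**2 + n*(-X - 12*I*sqrt(6)) (E(X, n) = X*X + (-12*I*sqrt(6) - X)*n = X**2 + (-X - 12*I*sqrt(6))*n = X**2 + n*(-X - 12*I*sqrt(6)))
42 - 72*E(-3, 6) = 42 - 72*((-3)**2 - 1*(-3)*6 - 12*I*6*sqrt(6)) = 42 - 72*(9 + 18 - 72*I*sqrt(6)) = 42 - 72*(27 - 72*I*sqrt(6)) = 42 + (-1944 + 5184*I*sqrt(6)) = -1902 + 5184*I*sqrt(6)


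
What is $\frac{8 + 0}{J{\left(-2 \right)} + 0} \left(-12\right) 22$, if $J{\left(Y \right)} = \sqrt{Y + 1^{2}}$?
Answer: $2112 i \approx 2112.0 i$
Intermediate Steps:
$J{\left(Y \right)} = \sqrt{1 + Y}$ ($J{\left(Y \right)} = \sqrt{Y + 1} = \sqrt{1 + Y}$)
$\frac{8 + 0}{J{\left(-2 \right)} + 0} \left(-12\right) 22 = \frac{8 + 0}{\sqrt{1 - 2} + 0} \left(-12\right) 22 = \frac{8}{\sqrt{-1} + 0} \left(-12\right) 22 = \frac{8}{i + 0} \left(-12\right) 22 = \frac{8}{i} \left(-12\right) 22 = 8 \left(- i\right) \left(-12\right) 22 = - 8 i \left(-12\right) 22 = 96 i 22 = 2112 i$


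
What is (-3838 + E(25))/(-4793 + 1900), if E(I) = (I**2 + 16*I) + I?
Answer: 2788/2893 ≈ 0.96371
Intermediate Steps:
E(I) = I**2 + 17*I
(-3838 + E(25))/(-4793 + 1900) = (-3838 + 25*(17 + 25))/(-4793 + 1900) = (-3838 + 25*42)/(-2893) = (-3838 + 1050)*(-1/2893) = -2788*(-1/2893) = 2788/2893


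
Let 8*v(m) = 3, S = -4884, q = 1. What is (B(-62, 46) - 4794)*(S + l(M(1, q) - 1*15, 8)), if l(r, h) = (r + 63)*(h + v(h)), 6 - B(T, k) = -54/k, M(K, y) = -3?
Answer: 3969767529/184 ≈ 2.1575e+7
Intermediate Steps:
v(m) = 3/8 (v(m) = (⅛)*3 = 3/8)
B(T, k) = 6 + 54/k (B(T, k) = 6 - (-54)/k = 6 + 54/k)
l(r, h) = (63 + r)*(3/8 + h) (l(r, h) = (r + 63)*(h + 3/8) = (63 + r)*(3/8 + h))
(B(-62, 46) - 4794)*(S + l(M(1, q) - 1*15, 8)) = ((6 + 54/46) - 4794)*(-4884 + (189/8 + 63*8 + 3*(-3 - 1*15)/8 + 8*(-3 - 1*15))) = ((6 + 54*(1/46)) - 4794)*(-4884 + (189/8 + 504 + 3*(-3 - 15)/8 + 8*(-3 - 15))) = ((6 + 27/23) - 4794)*(-4884 + (189/8 + 504 + (3/8)*(-18) + 8*(-18))) = (165/23 - 4794)*(-4884 + (189/8 + 504 - 27/4 - 144)) = -110097*(-4884 + 3015/8)/23 = -110097/23*(-36057/8) = 3969767529/184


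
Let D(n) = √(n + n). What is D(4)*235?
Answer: 470*√2 ≈ 664.68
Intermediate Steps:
D(n) = √2*√n (D(n) = √(2*n) = √2*√n)
D(4)*235 = (√2*√4)*235 = (√2*2)*235 = (2*√2)*235 = 470*√2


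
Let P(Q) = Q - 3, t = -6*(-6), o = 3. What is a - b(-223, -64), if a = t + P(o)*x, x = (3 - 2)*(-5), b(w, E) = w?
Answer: 259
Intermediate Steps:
x = -5 (x = 1*(-5) = -5)
t = 36
P(Q) = -3 + Q
a = 36 (a = 36 + (-3 + 3)*(-5) = 36 + 0*(-5) = 36 + 0 = 36)
a - b(-223, -64) = 36 - 1*(-223) = 36 + 223 = 259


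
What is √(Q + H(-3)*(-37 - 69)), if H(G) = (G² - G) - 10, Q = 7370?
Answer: √7158 ≈ 84.605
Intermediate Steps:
H(G) = -10 + G² - G
√(Q + H(-3)*(-37 - 69)) = √(7370 + (-10 + (-3)² - 1*(-3))*(-37 - 69)) = √(7370 + (-10 + 9 + 3)*(-106)) = √(7370 + 2*(-106)) = √(7370 - 212) = √7158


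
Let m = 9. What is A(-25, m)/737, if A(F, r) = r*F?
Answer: -225/737 ≈ -0.30529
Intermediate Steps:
A(F, r) = F*r
A(-25, m)/737 = -25*9/737 = -225*1/737 = -225/737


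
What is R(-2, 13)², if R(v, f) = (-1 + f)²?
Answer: 20736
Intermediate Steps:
R(-2, 13)² = ((-1 + 13)²)² = (12²)² = 144² = 20736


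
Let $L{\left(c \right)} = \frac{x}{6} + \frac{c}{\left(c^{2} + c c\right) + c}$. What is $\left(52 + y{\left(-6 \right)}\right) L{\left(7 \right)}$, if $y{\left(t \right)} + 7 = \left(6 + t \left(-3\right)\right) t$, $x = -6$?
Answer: $\frac{462}{5} \approx 92.4$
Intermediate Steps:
$L{\left(c \right)} = -1 + \frac{c}{c + 2 c^{2}}$ ($L{\left(c \right)} = - \frac{6}{6} + \frac{c}{\left(c^{2} + c c\right) + c} = \left(-6\right) \frac{1}{6} + \frac{c}{\left(c^{2} + c^{2}\right) + c} = -1 + \frac{c}{2 c^{2} + c} = -1 + \frac{c}{c + 2 c^{2}}$)
$y{\left(t \right)} = -7 + t \left(6 - 3 t\right)$ ($y{\left(t \right)} = -7 + \left(6 + t \left(-3\right)\right) t = -7 + \left(6 - 3 t\right) t = -7 + t \left(6 - 3 t\right)$)
$\left(52 + y{\left(-6 \right)}\right) L{\left(7 \right)} = \left(52 - \left(43 + 108\right)\right) \left(\left(-2\right) 7 \frac{1}{1 + 2 \cdot 7}\right) = \left(52 - 151\right) \left(\left(-2\right) 7 \frac{1}{1 + 14}\right) = \left(52 - 151\right) \left(\left(-2\right) 7 \cdot \frac{1}{15}\right) = \left(-99\right) \left(- \frac{14}{15}\right) = \frac{462}{5}$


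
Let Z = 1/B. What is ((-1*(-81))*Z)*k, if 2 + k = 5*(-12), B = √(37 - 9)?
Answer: -2511*√7/7 ≈ -949.07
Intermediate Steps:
B = 2*√7 (B = √28 = 2*√7 ≈ 5.2915)
Z = √7/14 (Z = 1/(2*√7) = √7/14 ≈ 0.18898)
k = -62 (k = -2 + 5*(-12) = -2 - 60 = -62)
((-1*(-81))*Z)*k = ((-1*(-81))*(√7/14))*(-62) = (81*(√7/14))*(-62) = (81*√7/14)*(-62) = -2511*√7/7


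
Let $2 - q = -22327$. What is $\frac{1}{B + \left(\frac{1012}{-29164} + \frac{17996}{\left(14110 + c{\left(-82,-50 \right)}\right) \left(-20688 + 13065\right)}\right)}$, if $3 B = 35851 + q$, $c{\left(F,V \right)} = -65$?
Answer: $\frac{3085419645}{59836464065053} \approx 5.1564 \cdot 10^{-5}$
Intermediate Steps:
$q = 22329$ ($q = 2 - -22327 = 2 + 22327 = 22329$)
$B = \frac{58180}{3}$ ($B = \frac{35851 + 22329}{3} = \frac{1}{3} \cdot 58180 = \frac{58180}{3} \approx 19393.0$)
$\frac{1}{B + \left(\frac{1012}{-29164} + \frac{17996}{\left(14110 + c{\left(-82,-50 \right)}\right) \left(-20688 + 13065\right)}\right)} = \frac{1}{\frac{58180}{3} + \left(\frac{1012}{-29164} + \frac{17996}{\left(14110 - 65\right) \left(-20688 + 13065\right)}\right)} = \frac{1}{\frac{58180}{3} + \left(1012 \left(- \frac{1}{29164}\right) + \frac{17996}{14045 \left(-7623\right)}\right)} = \frac{1}{\frac{58180}{3} - \left(\frac{11}{317} - \frac{17996}{-107065035}\right)} = \frac{1}{\frac{58180}{3} + \left(- \frac{11}{317} + 17996 \left(- \frac{1}{107065035}\right)\right)} = \frac{1}{\frac{58180}{3} - \frac{107583647}{3085419645}} = \frac{1}{\frac{59836464065053}{3085419645}} = \frac{3085419645}{59836464065053}$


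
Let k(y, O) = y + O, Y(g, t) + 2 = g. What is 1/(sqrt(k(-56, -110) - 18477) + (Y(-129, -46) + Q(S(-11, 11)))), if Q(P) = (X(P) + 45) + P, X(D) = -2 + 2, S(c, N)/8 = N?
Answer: 2/18647 - I*sqrt(18643)/18647 ≈ 0.00010726 - 0.0073223*I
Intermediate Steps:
Y(g, t) = -2 + g
k(y, O) = O + y
S(c, N) = 8*N
X(D) = 0
Q(P) = 45 + P (Q(P) = (0 + 45) + P = 45 + P)
1/(sqrt(k(-56, -110) - 18477) + (Y(-129, -46) + Q(S(-11, 11)))) = 1/(sqrt((-110 - 56) - 18477) + ((-2 - 129) + (45 + 8*11))) = 1/(sqrt(-166 - 18477) + (-131 + (45 + 88))) = 1/(sqrt(-18643) + (-131 + 133)) = 1/(I*sqrt(18643) + 2) = 1/(2 + I*sqrt(18643))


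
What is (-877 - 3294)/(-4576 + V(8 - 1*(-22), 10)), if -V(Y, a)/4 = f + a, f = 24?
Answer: 4171/4712 ≈ 0.88519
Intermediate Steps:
V(Y, a) = -96 - 4*a (V(Y, a) = -4*(24 + a) = -96 - 4*a)
(-877 - 3294)/(-4576 + V(8 - 1*(-22), 10)) = (-877 - 3294)/(-4576 + (-96 - 4*10)) = -4171/(-4576 + (-96 - 40)) = -4171/(-4576 - 136) = -4171/(-4712) = -4171*(-1/4712) = 4171/4712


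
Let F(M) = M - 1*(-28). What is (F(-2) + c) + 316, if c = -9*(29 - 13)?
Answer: 198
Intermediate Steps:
F(M) = 28 + M (F(M) = M + 28 = 28 + M)
c = -144 (c = -9*16 = -144)
(F(-2) + c) + 316 = ((28 - 2) - 144) + 316 = (26 - 144) + 316 = -118 + 316 = 198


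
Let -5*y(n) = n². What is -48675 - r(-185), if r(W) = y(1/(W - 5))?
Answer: -8785837499/180500 ≈ -48675.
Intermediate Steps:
y(n) = -n²/5
r(W) = -1/(5*(-5 + W)²) (r(W) = -1/(5*(W - 5)²) = -1/(5*(-5 + W)²))
-48675 - r(-185) = -48675 - (-1)/(5*(-5 - 185)²) = -48675 - (-1)/(5*(-190)²) = -48675 - (-1)/(5*36100) = -48675 - 1*(-1/180500) = -48675 + 1/180500 = -8785837499/180500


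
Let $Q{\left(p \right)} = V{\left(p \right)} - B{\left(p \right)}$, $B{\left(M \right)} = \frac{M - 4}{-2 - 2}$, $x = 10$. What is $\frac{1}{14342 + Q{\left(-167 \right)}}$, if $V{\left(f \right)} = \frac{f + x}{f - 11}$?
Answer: $\frac{356}{5090847} \approx 6.9929 \cdot 10^{-5}$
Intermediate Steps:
$B{\left(M \right)} = 1 - \frac{M}{4}$ ($B{\left(M \right)} = \frac{-4 + M}{-4} = \left(-4 + M\right) \left(- \frac{1}{4}\right) = 1 - \frac{M}{4}$)
$V{\left(f \right)} = \frac{10 + f}{-11 + f}$ ($V{\left(f \right)} = \frac{f + 10}{f - 11} = \frac{10 + f}{-11 + f}$)
$Q{\left(p \right)} = -1 + \frac{p}{4} + \frac{10 + p}{-11 + p}$ ($Q{\left(p \right)} = \frac{10 + p}{-11 + p} - \left(1 - \frac{p}{4}\right) = \frac{10 + p}{-11 + p} + \left(-1 + \frac{p}{4}\right) = -1 + \frac{p}{4} + \frac{10 + p}{-11 + p}$)
$\frac{1}{14342 + Q{\left(-167 \right)}} = \frac{1}{14342 + \frac{84 + \left(-167\right)^{2} - -1837}{4 \left(-11 - 167\right)}} = \frac{1}{14342 + \frac{84 + 27889 + 1837}{4 \left(-178\right)}} = \frac{1}{14342 + \frac{1}{4} \left(- \frac{1}{178}\right) 29810} = \frac{1}{14342 - \frac{14905}{356}} = \frac{1}{\frac{5090847}{356}} = \frac{356}{5090847}$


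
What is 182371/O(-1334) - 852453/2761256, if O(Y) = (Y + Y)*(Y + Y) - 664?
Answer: -173869136147/614168914230 ≈ -0.28310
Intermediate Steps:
O(Y) = -664 + 4*Y**2 (O(Y) = (2*Y)*(2*Y) - 664 = 4*Y**2 - 664 = -664 + 4*Y**2)
182371/O(-1334) - 852453/2761256 = 182371/(-664 + 4*(-1334)**2) - 852453/2761256 = 182371/(-664 + 4*1779556) - 852453*1/2761256 = 182371/(-664 + 7118224) - 852453/2761256 = 182371/7117560 - 852453/2761256 = -173869136147/614168914230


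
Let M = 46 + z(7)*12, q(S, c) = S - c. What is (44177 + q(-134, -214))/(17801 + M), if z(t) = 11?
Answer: 44257/17979 ≈ 2.4616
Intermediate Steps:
M = 178 (M = 46 + 11*12 = 46 + 132 = 178)
(44177 + q(-134, -214))/(17801 + M) = (44177 + (-134 - 1*(-214)))/(17801 + 178) = (44177 + (-134 + 214))/17979 = (44177 + 80)*(1/17979) = 44257*(1/17979) = 44257/17979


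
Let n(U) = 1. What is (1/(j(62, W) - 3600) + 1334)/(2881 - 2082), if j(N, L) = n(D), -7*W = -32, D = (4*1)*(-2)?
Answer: 4801065/2875601 ≈ 1.6696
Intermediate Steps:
D = -8 (D = 4*(-2) = -8)
W = 32/7 (W = -1/7*(-32) = 32/7 ≈ 4.5714)
j(N, L) = 1
(1/(j(62, W) - 3600) + 1334)/(2881 - 2082) = (1/(1 - 3600) + 1334)/(2881 - 2082) = (1/(-3599) + 1334)/799 = (-1/3599 + 1334)*(1/799) = (4801065/3599)*(1/799) = 4801065/2875601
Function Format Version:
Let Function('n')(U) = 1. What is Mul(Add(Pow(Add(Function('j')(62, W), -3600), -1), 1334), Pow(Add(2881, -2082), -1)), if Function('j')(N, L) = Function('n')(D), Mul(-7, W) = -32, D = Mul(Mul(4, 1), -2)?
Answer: Rational(4801065, 2875601) ≈ 1.6696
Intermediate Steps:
D = -8 (D = Mul(4, -2) = -8)
W = Rational(32, 7) (W = Mul(Rational(-1, 7), -32) = Rational(32, 7) ≈ 4.5714)
Function('j')(N, L) = 1
Mul(Add(Pow(Add(Function('j')(62, W), -3600), -1), 1334), Pow(Add(2881, -2082), -1)) = Mul(Add(Pow(Add(1, -3600), -1), 1334), Pow(Add(2881, -2082), -1)) = Mul(Add(Pow(-3599, -1), 1334), Pow(799, -1)) = Mul(Add(Rational(-1, 3599), 1334), Rational(1, 799)) = Mul(Rational(4801065, 3599), Rational(1, 799)) = Rational(4801065, 2875601)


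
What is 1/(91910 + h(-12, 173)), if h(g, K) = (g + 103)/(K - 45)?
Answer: 128/11764571 ≈ 1.0880e-5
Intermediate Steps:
h(g, K) = (103 + g)/(-45 + K)
1/(91910 + h(-12, 173)) = 1/(91910 + (103 - 12)/(-45 + 173)) = 1/(91910 + 91/128) = 1/(11764571/128) = 128/11764571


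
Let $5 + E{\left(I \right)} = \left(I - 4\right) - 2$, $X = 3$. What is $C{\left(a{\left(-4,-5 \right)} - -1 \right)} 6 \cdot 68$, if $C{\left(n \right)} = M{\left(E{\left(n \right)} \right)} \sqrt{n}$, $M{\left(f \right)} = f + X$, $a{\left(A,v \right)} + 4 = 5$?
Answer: $- 2448 \sqrt{2} \approx -3462.0$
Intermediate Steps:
$a{\left(A,v \right)} = 1$ ($a{\left(A,v \right)} = -4 + 5 = 1$)
$E{\left(I \right)} = -11 + I$ ($E{\left(I \right)} = -5 + \left(\left(I - 4\right) - 2\right) = -5 + \left(\left(-4 + I\right) - 2\right) = -5 + \left(-6 + I\right) = -11 + I$)
$M{\left(f \right)} = 3 + f$ ($M{\left(f \right)} = f + 3 = 3 + f$)
$C{\left(n \right)} = \sqrt{n} \left(-8 + n\right)$ ($C{\left(n \right)} = \left(3 + \left(-11 + n\right)\right) \sqrt{n} = \left(-8 + n\right) \sqrt{n} = \sqrt{n} \left(-8 + n\right)$)
$C{\left(a{\left(-4,-5 \right)} - -1 \right)} 6 \cdot 68 = \sqrt{1 - -1} \left(-8 + \left(1 - -1\right)\right) 6 \cdot 68 = \sqrt{1 + 1} \left(-8 + \left(1 + 1\right)\right) 408 = \sqrt{2} \left(-8 + 2\right) 408 = \sqrt{2} \left(-6\right) 408 = - 6 \sqrt{2} \cdot 408 = - 2448 \sqrt{2}$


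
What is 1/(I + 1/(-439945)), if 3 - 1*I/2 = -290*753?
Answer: 439945/192144218969 ≈ 2.2897e-6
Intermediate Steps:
I = 436746 (I = 6 - (-580)*753 = 6 - 2*(-218370) = 6 + 436740 = 436746)
1/(I + 1/(-439945)) = 1/(436746 + 1/(-439945)) = 1/(436746 - 1/439945) = 1/(192144218969/439945) = 439945/192144218969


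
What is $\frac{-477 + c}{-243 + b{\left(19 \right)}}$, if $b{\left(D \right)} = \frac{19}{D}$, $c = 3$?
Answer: $\frac{237}{121} \approx 1.9587$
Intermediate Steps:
$\frac{-477 + c}{-243 + b{\left(19 \right)}} = \frac{-477 + 3}{-243 + \frac{19}{19}} = - \frac{474}{-243 + 19 \cdot \frac{1}{19}} = - \frac{474}{-243 + 1} = - \frac{474}{-242} = \left(-474\right) \left(- \frac{1}{242}\right) = \frac{237}{121}$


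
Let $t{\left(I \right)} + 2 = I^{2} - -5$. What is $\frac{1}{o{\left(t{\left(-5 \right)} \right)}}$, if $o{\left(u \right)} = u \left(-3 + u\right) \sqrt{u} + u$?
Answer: $- \frac{1}{489972} + \frac{25 \sqrt{7}}{244986} \approx 0.00026795$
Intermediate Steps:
$t{\left(I \right)} = 3 + I^{2}$ ($t{\left(I \right)} = -2 + \left(I^{2} - -5\right) = -2 + \left(I^{2} + 5\right) = -2 + \left(5 + I^{2}\right) = 3 + I^{2}$)
$o{\left(u \right)} = u + u^{\frac{3}{2}} \left(-3 + u\right)$ ($o{\left(u \right)} = u \sqrt{u} \left(-3 + u\right) + u = u^{\frac{3}{2}} \left(-3 + u\right) + u = u + u^{\frac{3}{2}} \left(-3 + u\right)$)
$\frac{1}{o{\left(t{\left(-5 \right)} \right)}} = \frac{1}{\left(3 + \left(-5\right)^{2}\right) + \left(3 + \left(-5\right)^{2}\right)^{\frac{5}{2}} - 3 \left(3 + \left(-5\right)^{2}\right)^{\frac{3}{2}}} = \frac{1}{\left(3 + 25\right) + \left(3 + 25\right)^{\frac{5}{2}} - 3 \left(3 + 25\right)^{\frac{3}{2}}} = \frac{1}{28 + 28^{\frac{5}{2}} - 3 \cdot 28^{\frac{3}{2}}} = \frac{1}{28 + 1568 \sqrt{7} - 3 \cdot 56 \sqrt{7}} = \frac{1}{28 + 1568 \sqrt{7} - 168 \sqrt{7}} = \frac{1}{28 + 1400 \sqrt{7}}$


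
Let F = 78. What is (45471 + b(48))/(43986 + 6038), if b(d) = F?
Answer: 45549/50024 ≈ 0.91054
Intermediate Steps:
b(d) = 78
(45471 + b(48))/(43986 + 6038) = (45471 + 78)/(43986 + 6038) = 45549/50024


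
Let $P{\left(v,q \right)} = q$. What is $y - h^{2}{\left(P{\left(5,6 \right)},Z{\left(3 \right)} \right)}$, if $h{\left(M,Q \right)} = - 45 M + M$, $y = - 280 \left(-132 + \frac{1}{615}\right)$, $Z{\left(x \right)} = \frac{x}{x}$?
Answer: $- \frac{4026584}{123} \approx -32736.0$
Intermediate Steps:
$Z{\left(x \right)} = 1$
$y = \frac{4546024}{123}$ ($y = - 280 \left(-132 + \frac{1}{615}\right) = \left(-280\right) \left(- \frac{81179}{615}\right) = \frac{4546024}{123} \approx 36960.0$)
$h{\left(M,Q \right)} = - 44 M$
$y - h^{2}{\left(P{\left(5,6 \right)},Z{\left(3 \right)} \right)} = \frac{4546024}{123} - \left(\left(-44\right) 6\right)^{2} = \frac{4546024}{123} - \left(-264\right)^{2} = \frac{4546024}{123} - 69696 = - \frac{4026584}{123}$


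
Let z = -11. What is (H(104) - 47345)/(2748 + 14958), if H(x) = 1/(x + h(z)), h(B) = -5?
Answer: -2343577/876447 ≈ -2.6740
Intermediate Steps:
H(x) = 1/(-5 + x) (H(x) = 1/(x - 5) = 1/(-5 + x))
(H(104) - 47345)/(2748 + 14958) = (1/(-5 + 104) - 47345)/(2748 + 14958) = (1/99 - 47345)/17706 = (1/99 - 47345)*(1/17706) = -4687154/99*1/17706 = -2343577/876447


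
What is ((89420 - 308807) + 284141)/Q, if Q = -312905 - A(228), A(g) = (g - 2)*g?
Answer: -64754/364433 ≈ -0.17768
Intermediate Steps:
A(g) = g*(-2 + g) (A(g) = (-2 + g)*g = g*(-2 + g))
Q = -364433 (Q = -312905 - 228*(-2 + 228) = -312905 - 228*226 = -312905 - 1*51528 = -312905 - 51528 = -364433)
((89420 - 308807) + 284141)/Q = ((89420 - 308807) + 284141)/(-364433) = (-219387 + 284141)*(-1/364433) = 64754*(-1/364433) = -64754/364433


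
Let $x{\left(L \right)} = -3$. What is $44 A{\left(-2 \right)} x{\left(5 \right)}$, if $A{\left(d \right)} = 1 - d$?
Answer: $-396$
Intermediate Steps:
$44 A{\left(-2 \right)} x{\left(5 \right)} = 44 \left(1 - -2\right) \left(-3\right) = 44 \left(1 + 2\right) \left(-3\right) = 44 \cdot 3 \left(-3\right) = 132 \left(-3\right) = -396$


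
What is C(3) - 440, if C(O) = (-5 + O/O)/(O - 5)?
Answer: -438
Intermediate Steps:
C(O) = -4/(-5 + O) (C(O) = (-5 + 1)/(-5 + O) = -4/(-5 + O))
C(3) - 440 = -4/(-5 + 3) - 440 = -4/(-2) - 440 = -4*(-1/2) - 440 = 2 - 440 = -438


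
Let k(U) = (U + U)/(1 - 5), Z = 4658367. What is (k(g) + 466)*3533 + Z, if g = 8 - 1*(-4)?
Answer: 6283547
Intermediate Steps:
g = 12 (g = 8 + 4 = 12)
k(U) = -U/2 (k(U) = (2*U)/(-4) = (2*U)*(-¼) = -U/2)
(k(g) + 466)*3533 + Z = (-½*12 + 466)*3533 + 4658367 = (-6 + 466)*3533 + 4658367 = 460*3533 + 4658367 = 1625180 + 4658367 = 6283547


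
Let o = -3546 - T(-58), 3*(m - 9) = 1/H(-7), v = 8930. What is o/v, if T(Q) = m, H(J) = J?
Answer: -37327/93765 ≈ -0.39809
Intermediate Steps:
m = 188/21 (m = 9 + (⅓)/(-7) = 9 + (⅓)*(-⅐) = 9 - 1/21 = 188/21 ≈ 8.9524)
T(Q) = 188/21
o = -74654/21 (o = -3546 - 1*188/21 = -3546 - 188/21 = -74654/21 ≈ -3555.0)
o/v = -74654/21/8930 = -74654/21*1/8930 = -37327/93765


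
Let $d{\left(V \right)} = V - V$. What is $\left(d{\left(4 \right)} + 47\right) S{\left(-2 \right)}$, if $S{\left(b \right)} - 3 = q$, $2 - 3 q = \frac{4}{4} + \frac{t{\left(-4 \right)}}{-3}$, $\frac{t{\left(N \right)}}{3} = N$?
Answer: $94$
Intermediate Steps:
$d{\left(V \right)} = 0$
$t{\left(N \right)} = 3 N$
$q = -1$ ($q = \frac{2}{3} - \frac{\frac{4}{4} + \frac{3 \left(-4\right)}{-3}}{3} = \frac{2}{3} - \frac{4 \cdot \frac{1}{4} - -4}{3} = \frac{2}{3} - \frac{1 + 4}{3} = \frac{2}{3} - \frac{5}{3} = -1$)
$S{\left(b \right)} = 2$ ($S{\left(b \right)} = 3 - 1 = 2$)
$\left(d{\left(4 \right)} + 47\right) S{\left(-2 \right)} = \left(0 + 47\right) 2 = 47 \cdot 2 = 94$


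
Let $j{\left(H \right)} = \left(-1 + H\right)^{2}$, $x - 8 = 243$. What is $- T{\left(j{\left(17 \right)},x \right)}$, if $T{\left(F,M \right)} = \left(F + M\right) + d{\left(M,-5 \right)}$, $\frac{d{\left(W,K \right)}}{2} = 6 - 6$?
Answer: $-507$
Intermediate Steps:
$x = 251$ ($x = 8 + 243 = 251$)
$d{\left(W,K \right)} = 0$ ($d{\left(W,K \right)} = 2 \left(6 - 6\right) = 2 \cdot 0 = 0$)
$T{\left(F,M \right)} = F + M$ ($T{\left(F,M \right)} = \left(F + M\right) + 0 = F + M$)
$- T{\left(j{\left(17 \right)},x \right)} = - (\left(-1 + 17\right)^{2} + 251) = - (16^{2} + 251) = - (256 + 251) = \left(-1\right) 507 = -507$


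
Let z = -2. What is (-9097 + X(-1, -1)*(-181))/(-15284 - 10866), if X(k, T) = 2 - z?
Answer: 9821/26150 ≈ 0.37556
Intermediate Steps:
X(k, T) = 4 (X(k, T) = 2 - 1*(-2) = 2 + 2 = 4)
(-9097 + X(-1, -1)*(-181))/(-15284 - 10866) = (-9097 + 4*(-181))/(-15284 - 10866) = (-9097 - 724)/(-26150) = -9821*(-1/26150) = 9821/26150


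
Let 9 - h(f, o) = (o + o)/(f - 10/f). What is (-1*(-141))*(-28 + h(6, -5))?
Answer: -30597/13 ≈ -2353.6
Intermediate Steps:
h(f, o) = 9 - 2*o/(f - 10/f) (h(f, o) = 9 - (o + o)/(f - 10/f) = 9 - 2*o/(f - 10/f))
(-1*(-141))*(-28 + h(6, -5)) = (-1*(-141))*(-28 + (-90 + 9*6² - 2*6*(-5))/(-10 + 6²)) = 141*(-28 + (-90 + 9*36 + 60)/(-10 + 36)) = 141*(-28 + (-90 + 324 + 60)/26) = 141*(-28 + (1/26)*294) = 141*(-28 + 147/13) = 141*(-217/13) = -30597/13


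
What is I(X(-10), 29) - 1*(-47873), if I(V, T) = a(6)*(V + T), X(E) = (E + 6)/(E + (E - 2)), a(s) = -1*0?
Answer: 47873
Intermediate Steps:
a(s) = 0
X(E) = (6 + E)/(-2 + 2*E) (X(E) = (6 + E)/(E + (-2 + E)) = (6 + E)/(-2 + 2*E))
I(V, T) = 0 (I(V, T) = 0*(V + T) = 0*(T + V) = 0)
I(X(-10), 29) - 1*(-47873) = 0 - 1*(-47873) = 0 + 47873 = 47873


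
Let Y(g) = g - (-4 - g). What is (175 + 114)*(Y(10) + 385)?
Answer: 118201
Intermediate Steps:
Y(g) = 4 + 2*g (Y(g) = g + (4 + g) = 4 + 2*g)
(175 + 114)*(Y(10) + 385) = (175 + 114)*((4 + 2*10) + 385) = 289*((4 + 20) + 385) = 289*(24 + 385) = 289*409 = 118201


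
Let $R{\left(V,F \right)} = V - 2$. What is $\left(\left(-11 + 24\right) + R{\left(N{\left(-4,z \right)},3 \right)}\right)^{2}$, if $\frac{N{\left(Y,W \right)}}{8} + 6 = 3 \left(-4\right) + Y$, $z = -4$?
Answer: $27225$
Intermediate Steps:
$N{\left(Y,W \right)} = -144 + 8 Y$ ($N{\left(Y,W \right)} = -48 + 8 \left(3 \left(-4\right) + Y\right) = -48 + 8 \left(-12 + Y\right) = -48 + \left(-96 + 8 Y\right) = -144 + 8 Y$)
$R{\left(V,F \right)} = -2 + V$
$\left(\left(-11 + 24\right) + R{\left(N{\left(-4,z \right)},3 \right)}\right)^{2} = \left(\left(-11 + 24\right) + \left(-2 + \left(-144 + 8 \left(-4\right)\right)\right)\right)^{2} = \left(13 - 178\right)^{2} = \left(-165\right)^{2} = 27225$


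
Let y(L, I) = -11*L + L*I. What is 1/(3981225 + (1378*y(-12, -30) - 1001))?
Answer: 1/4658200 ≈ 2.1468e-7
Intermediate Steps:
y(L, I) = -11*L + I*L
1/(3981225 + (1378*y(-12, -30) - 1001)) = 1/(3981225 + (1378*(-12*(-11 - 30)) - 1001)) = 1/(3981225 + (1378*(-12*(-41)) - 1001)) = 1/(3981225 + (1378*492 - 1001)) = 1/(3981225 + (677976 - 1001)) = 1/(3981225 + 676975) = 1/4658200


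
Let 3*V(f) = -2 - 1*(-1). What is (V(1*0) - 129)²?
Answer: 150544/9 ≈ 16727.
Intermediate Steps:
V(f) = -⅓ (V(f) = (-2 - 1*(-1))/3 = (-2 + 1)/3 = (⅓)*(-1) = -⅓)
(V(1*0) - 129)² = (-⅓ - 129)² = (-388/3)² = 150544/9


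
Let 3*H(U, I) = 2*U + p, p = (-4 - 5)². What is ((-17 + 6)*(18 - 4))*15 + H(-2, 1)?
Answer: -6853/3 ≈ -2284.3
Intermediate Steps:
p = 81 (p = (-9)² = 81)
H(U, I) = 27 + 2*U/3 (H(U, I) = (2*U + 81)/3 = (81 + 2*U)/3 = 27 + 2*U/3)
((-17 + 6)*(18 - 4))*15 + H(-2, 1) = ((-17 + 6)*(18 - 4))*15 + (27 + (⅔)*(-2)) = -11*14*15 + (27 - 4/3) = -154*15 + 77/3 = -2310 + 77/3 = -6853/3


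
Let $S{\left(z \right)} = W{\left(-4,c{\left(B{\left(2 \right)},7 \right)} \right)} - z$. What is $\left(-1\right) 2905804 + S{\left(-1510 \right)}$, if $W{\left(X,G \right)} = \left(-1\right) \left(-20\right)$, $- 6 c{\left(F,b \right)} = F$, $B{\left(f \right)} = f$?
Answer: $-2904274$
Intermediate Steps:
$c{\left(F,b \right)} = - \frac{F}{6}$
$W{\left(X,G \right)} = 20$
$S{\left(z \right)} = 20 - z$
$\left(-1\right) 2905804 + S{\left(-1510 \right)} = \left(-1\right) 2905804 + \left(20 - -1510\right) = -2905804 + \left(20 + 1510\right) = -2905804 + 1530 = -2904274$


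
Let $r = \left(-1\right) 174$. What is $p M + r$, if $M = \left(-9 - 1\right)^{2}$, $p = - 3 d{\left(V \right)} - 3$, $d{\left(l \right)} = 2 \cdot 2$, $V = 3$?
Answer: $-1674$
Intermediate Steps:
$d{\left(l \right)} = 4$
$r = -174$
$p = -15$ ($p = \left(-3\right) 4 - 3 = -12 - 3 = -15$)
$M = 100$ ($M = \left(-10\right)^{2} = 100$)
$p M + r = \left(-15\right) 100 - 174 = -1500 - 174 = -1674$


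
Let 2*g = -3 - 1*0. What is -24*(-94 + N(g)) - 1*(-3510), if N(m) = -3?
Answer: 5838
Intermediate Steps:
g = -3/2 (g = (-3 - 1*0)/2 = (-3 + 0)/2 = (½)*(-3) = -3/2 ≈ -1.5000)
-24*(-94 + N(g)) - 1*(-3510) = -24*(-94 - 3) - 1*(-3510) = -24*(-97) + 3510 = 2328 + 3510 = 5838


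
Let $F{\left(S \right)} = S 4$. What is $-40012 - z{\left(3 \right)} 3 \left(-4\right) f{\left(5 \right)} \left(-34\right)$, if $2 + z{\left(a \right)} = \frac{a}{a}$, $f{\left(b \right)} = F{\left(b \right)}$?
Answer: $-31852$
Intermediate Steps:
$F{\left(S \right)} = 4 S$
$f{\left(b \right)} = 4 b$
$z{\left(a \right)} = -1$ ($z{\left(a \right)} = -2 + \frac{a}{a} = -2 + 1 = -1$)
$-40012 - z{\left(3 \right)} 3 \left(-4\right) f{\left(5 \right)} \left(-34\right) = -40012 - \left(-1\right) 3 \left(-4\right) 4 \cdot 5 \left(-34\right) = -40012 - \left(-3\right) \left(-4\right) 20 \left(-34\right) = -40012 - 12 \cdot 20 \left(-34\right) = -40012 - 240 \left(-34\right) = -40012 - -8160 = -40012 + 8160 = -31852$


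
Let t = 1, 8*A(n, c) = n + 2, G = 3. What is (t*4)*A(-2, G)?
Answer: 0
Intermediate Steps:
A(n, c) = 1/4 + n/8 (A(n, c) = (n + 2)/8 = (2 + n)/8 = 1/4 + n/8)
(t*4)*A(-2, G) = (1*4)*(1/4 + (1/8)*(-2)) = 4*(1/4 - 1/4) = 4*0 = 0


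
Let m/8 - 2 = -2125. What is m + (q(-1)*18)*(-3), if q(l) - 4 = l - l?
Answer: -17200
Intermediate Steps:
m = -16984 (m = 16 + 8*(-2125) = 16 - 17000 = -16984)
q(l) = 4 (q(l) = 4 + (l - l) = 4 + 0 = 4)
m + (q(-1)*18)*(-3) = -16984 + (4*18)*(-3) = -16984 + 72*(-3) = -16984 - 216 = -17200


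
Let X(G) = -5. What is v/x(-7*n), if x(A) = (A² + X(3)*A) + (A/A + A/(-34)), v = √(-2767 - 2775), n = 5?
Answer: 34*I*√5542/47669 ≈ 0.053098*I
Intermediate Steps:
v = I*√5542 (v = √(-5542) = I*√5542 ≈ 74.445*I)
x(A) = 1 + A² - 171*A/34 (x(A) = (A² - 5*A) + (A/A + A/(-34)) = (A² - 5*A) + (1 + A*(-1/34)) = (A² - 5*A) + (1 - A/34) = 1 + A² - 171*A/34)
v/x(-7*n) = (I*√5542)/(1 + (-7*5)² - (-1197)*5/34) = (I*√5542)/(1 + (-35)² - 171/34*(-35)) = (I*√5542)/(1 + 1225 + 5985/34) = (I*√5542)/(47669/34) = (I*√5542)*(34/47669) = 34*I*√5542/47669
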